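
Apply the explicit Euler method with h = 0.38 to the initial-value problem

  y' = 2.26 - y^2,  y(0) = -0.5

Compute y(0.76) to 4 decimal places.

Euler: y_{n+1} = y_n + h·f(t_n, y_n).
t=0.000000, y=-0.500000: f=2.010000 → y ← -0.500000 + 0.38·2.010000 = 0.263800
t=0.380000, y=0.263800: f=2.190410 → y ← 0.263800 + 0.38·2.190410 = 1.096156
y(0.76) ≈ 1.0962

1.0962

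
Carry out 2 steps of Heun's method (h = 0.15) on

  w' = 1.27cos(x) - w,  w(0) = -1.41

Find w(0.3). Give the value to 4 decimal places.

-0.7240

Heun: k1 = f(x_n, w_n); k2 = f(x_n + h, w_n + h·k1); w_{n+1} = w_n + (h/2)·(k1 + k2).
x=0.000000, w=-1.410000:
  k1 = f(0.000000, -1.410000) = 2.680000
  k2 = f(0.150000, -1.008000) = 2.263739
  w ← -1.410000 + (0.15/2)·(2.680000 + 2.263739) = -1.039220
x=0.150000, w=-1.039220:
  k1 = f(0.150000, -1.039220) = 2.294959
  k2 = f(0.300000, -0.694976) = 1.908253
  w ← -1.039220 + (0.15/2)·(2.294959 + 1.908253) = -0.723979
w(0.3) ≈ -0.7240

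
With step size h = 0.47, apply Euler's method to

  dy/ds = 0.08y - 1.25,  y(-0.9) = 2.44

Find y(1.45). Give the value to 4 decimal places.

Euler: y_{n+1} = y_n + h·f(s_n, y_n).
s=-0.900000, y=2.440000: f=-1.054800 → y ← 2.440000 + 0.47·(-1.054800) = 1.944244
s=-0.430000, y=1.944244: f=-1.094460 → y ← 1.944244 + 0.47·(-1.094460) = 1.429848
s=0.040000, y=1.429848: f=-1.135612 → y ← 1.429848 + 0.47·(-1.135612) = 0.896110
s=0.510000, y=0.896110: f=-1.178311 → y ← 0.896110 + 0.47·(-1.178311) = 0.342304
s=0.980000, y=0.342304: f=-1.222616 → y ← 0.342304 + 0.47·(-1.222616) = -0.232326
y(1.45) ≈ -0.2323

-0.2323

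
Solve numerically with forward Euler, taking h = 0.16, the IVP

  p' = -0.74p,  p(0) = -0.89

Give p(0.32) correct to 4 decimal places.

Euler: p_{n+1} = p_n + h·f(t_n, p_n).
t=0.000000, p=-0.890000: f=0.658600 → p ← -0.890000 + 0.16·0.658600 = -0.784624
t=0.160000, p=-0.784624: f=0.580622 → p ← -0.784624 + 0.16·0.580622 = -0.691725
p(0.32) ≈ -0.6917

-0.6917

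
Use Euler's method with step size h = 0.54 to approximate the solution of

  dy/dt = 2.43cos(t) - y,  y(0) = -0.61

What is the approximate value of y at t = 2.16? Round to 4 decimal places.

Euler: y_{n+1} = y_n + h·f(t_n, y_n).
t=0.000000, y=-0.610000: f=3.040000 → y ← -0.610000 + 0.54·3.040000 = 1.031600
t=0.540000, y=1.031600: f=1.052632 → y ← 1.031600 + 0.54·1.052632 = 1.600021
t=1.080000, y=1.600021: f=-0.454693 → y ← 1.600021 + 0.54·(-0.454693) = 1.354487
t=1.620000, y=1.354487: f=-1.474004 → y ← 1.354487 + 0.54·(-1.474004) = 0.558525
y(2.16) ≈ 0.5585

0.5585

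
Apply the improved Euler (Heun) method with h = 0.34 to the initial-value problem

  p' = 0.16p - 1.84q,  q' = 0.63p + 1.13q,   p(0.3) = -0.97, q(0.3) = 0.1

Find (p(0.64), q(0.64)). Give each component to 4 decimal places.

-1.0355, -0.1142

Heun on (p,q): k1 = f(t_n, state_n); k2 = f(t_n + h, state_n + h·k1); state_{n+1} = state_n + (h/2)·(k1 + k2).
0.300000: (-0.970000, 0.100000)
  k1 = (-0.339200, -0.498100)
  predictor → (-1.085328, -0.069354)
  k2 = (-0.046041, -0.762127)
  → (-1.035491, -0.114239)
(p(0.64), q(0.64)) ≈ (-1.0355, -0.1142)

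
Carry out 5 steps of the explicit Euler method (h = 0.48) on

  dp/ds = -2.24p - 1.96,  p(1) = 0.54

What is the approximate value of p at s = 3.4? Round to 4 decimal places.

Euler: p_{n+1} = p_n + h·f(s_n, p_n).
s=1.000000, p=0.540000: f=-3.169600 → p ← 0.540000 + 0.48·(-3.169600) = -0.981408
s=1.480000, p=-0.981408: f=0.238354 → p ← -0.981408 + 0.48·0.238354 = -0.866998
s=1.960000, p=-0.866998: f=-0.017924 → p ← -0.866998 + 0.48·(-0.017924) = -0.875602
s=2.440000, p=-0.875602: f=0.001348 → p ← -0.875602 + 0.48·0.001348 = -0.874955
s=2.920000, p=-0.874955: f=-0.000101 → p ← -0.874955 + 0.48·(-0.000101) = -0.875003
p(3.4) ≈ -0.8750

-0.8750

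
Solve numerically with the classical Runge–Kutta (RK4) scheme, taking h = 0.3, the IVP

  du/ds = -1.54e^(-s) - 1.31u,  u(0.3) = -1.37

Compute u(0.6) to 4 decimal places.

RK4: k1 = f(s_n, u_n); k2 = f(s_n + h/2, u_n + (h/2)·k1); k3 = f(s_n + h/2, u_n + (h/2)·k2); k4 = f(s_n + h, u_n + h·k3); u_{n+1} = u_n + (h/6)·(k1 + 2k2 + 2k3 + k4).
s=0.300000, u=-1.370000:
  k1 = f(0.300000, -1.370000) = 0.653840
  k2 = f(0.450000, -1.271924) = 0.684273
  k3 = f(0.450000, -1.267359) = 0.678293
  k4 = f(0.600000, -1.166512) = 0.682961
  u ← -1.370000 + (0.3/6)·(k1 + 2k2 + 2k3 + k4) = -1.166903
u(0.6) ≈ -1.1669

-1.1669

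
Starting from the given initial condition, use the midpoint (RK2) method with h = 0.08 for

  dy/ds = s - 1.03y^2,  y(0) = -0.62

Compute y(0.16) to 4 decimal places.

-0.6769

Midpoint: k1 = f(s_n, y_n); k2 = f(s_n + h/2, y_n + (h/2)·k1); y_{n+1} = y_n + h·k2.
s=0.000000, y=-0.620000:
  k1 = f(0.000000, -0.620000) = -0.395932
  k2 = f(0.040000, -0.635837) = -0.376418
  y ← -0.620000 + 0.08·(-0.376418) = -0.650113
s=0.080000, y=-0.650113:
  k1 = f(0.080000, -0.650113) = -0.355327
  k2 = f(0.120000, -0.664326) = -0.334570
  y ← -0.650113 + 0.08·(-0.334570) = -0.676879
y(0.16) ≈ -0.6769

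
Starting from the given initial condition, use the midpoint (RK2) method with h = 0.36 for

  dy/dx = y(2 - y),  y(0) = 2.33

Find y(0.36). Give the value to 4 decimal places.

Midpoint: k1 = f(x_n, y_n); k2 = f(x_n + h/2, y_n + (h/2)·k1); y_{n+1} = y_n + h·k2.
x=0.000000, y=2.330000:
  k1 = f(0.000000, 2.330000) = -0.768900
  k2 = f(0.180000, 2.191598) = -0.419906
  y ← 2.330000 + 0.36·(-0.419906) = 2.178834
y(0.36) ≈ 2.1788

2.1788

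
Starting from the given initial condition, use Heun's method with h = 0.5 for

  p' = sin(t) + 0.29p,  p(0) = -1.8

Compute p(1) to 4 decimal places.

-1.9173

Heun: k1 = f(t_n, p_n); k2 = f(t_n + h, p_n + h·k1); p_{n+1} = p_n + (h/2)·(k1 + k2).
t=0.000000, p=-1.800000:
  k1 = f(0.000000, -1.800000) = -0.522000
  k2 = f(0.500000, -2.061000) = -0.118264
  p ← -1.800000 + (0.5/2)·(-0.522000 + (-0.118264)) = -1.960066
t=0.500000, p=-1.960066:
  k1 = f(0.500000, -1.960066) = -0.088994
  k2 = f(1.000000, -2.004563) = 0.260148
  p ← -1.960066 + (0.5/2)·(-0.088994 + 0.260148) = -1.917278
p(1) ≈ -1.9173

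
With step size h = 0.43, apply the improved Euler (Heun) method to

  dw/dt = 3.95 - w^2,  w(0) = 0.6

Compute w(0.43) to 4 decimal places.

1.2331

Heun: k1 = f(t_n, w_n); k2 = f(t_n + h, w_n + h·k1); w_{n+1} = w_n + (h/2)·(k1 + k2).
t=0.000000, w=0.600000:
  k1 = f(0.000000, 0.600000) = 3.590000
  k2 = f(0.430000, 2.143700) = -0.645450
  w ← 0.600000 + (0.43/2)·(3.590000 + (-0.645450)) = 1.233078
w(0.43) ≈ 1.2331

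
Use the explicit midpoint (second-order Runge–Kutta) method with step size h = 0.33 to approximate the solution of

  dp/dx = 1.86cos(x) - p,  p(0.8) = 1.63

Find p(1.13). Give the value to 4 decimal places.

1.4598

Midpoint: k1 = f(x_n, p_n); k2 = f(x_n + h/2, p_n + (h/2)·k1); p_{n+1} = p_n + h·k2.
x=0.800000, p=1.630000:
  k1 = f(0.800000, 1.630000) = -0.334126
  k2 = f(0.965000, 1.574869) = -0.515754
  p ← 1.630000 + 0.33·(-0.515754) = 1.459801
p(1.13) ≈ 1.4598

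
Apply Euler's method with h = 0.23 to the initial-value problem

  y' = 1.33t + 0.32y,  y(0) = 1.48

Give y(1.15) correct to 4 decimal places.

Euler: y_{n+1} = y_n + h·f(t_n, y_n).
t=0.000000, y=1.480000: f=0.473600 → y ← 1.480000 + 0.23·0.473600 = 1.588928
t=0.230000, y=1.588928: f=0.814357 → y ← 1.588928 + 0.23·0.814357 = 1.776230
t=0.460000, y=1.776230: f=1.180194 → y ← 1.776230 + 0.23·1.180194 = 2.047675
t=0.690000, y=2.047675: f=1.572956 → y ← 2.047675 + 0.23·1.572956 = 2.409454
t=0.920000, y=2.409454: f=1.994625 → y ← 2.409454 + 0.23·1.994625 = 2.868218
y(1.15) ≈ 2.8682

2.8682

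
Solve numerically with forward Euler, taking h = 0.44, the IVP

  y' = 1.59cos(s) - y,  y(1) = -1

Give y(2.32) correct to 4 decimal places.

-0.2189

Euler: y_{n+1} = y_n + h·f(s_n, y_n).
s=1.000000, y=-1.000000: f=1.859081 → y ← -1.000000 + 0.44·1.859081 = -0.182005
s=1.440000, y=-0.182005: f=0.389378 → y ← -0.182005 + 0.44·0.389378 = -0.010678
s=1.880000, y=-0.010678: f=-0.473159 → y ← -0.010678 + 0.44·(-0.473159) = -0.218868
y(2.32) ≈ -0.2189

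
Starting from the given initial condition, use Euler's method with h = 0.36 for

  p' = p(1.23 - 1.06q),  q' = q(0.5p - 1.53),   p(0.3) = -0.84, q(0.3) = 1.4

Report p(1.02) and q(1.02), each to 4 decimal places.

Euler on (p,q): p_{n+1} = p_n + h·p', q_{n+1} = q_n + h·q'.
0.300000: (-0.840000, 1.400000); f=(0.213360, -2.730000) → (-0.763190, 0.417200)
0.660000: (-0.763190, 0.417200); f=(-0.601217, -0.797518) → (-0.979629, 0.130094)
(p(1.02), q(1.02)) ≈ (-0.9796, 0.1301)

-0.9796, 0.1301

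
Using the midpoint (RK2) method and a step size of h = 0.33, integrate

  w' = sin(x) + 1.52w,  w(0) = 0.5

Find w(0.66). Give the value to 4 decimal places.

Midpoint: k1 = f(x_n, w_n); k2 = f(x_n + h/2, w_n + (h/2)·k1); w_{n+1} = w_n + h·k2.
x=0.000000, w=0.500000:
  k1 = f(0.000000, 0.500000) = 0.760000
  k2 = f(0.165000, 0.625400) = 1.114860
  w ← 0.500000 + 0.33·1.114860 = 0.867904
x=0.330000, w=0.867904:
  k1 = f(0.330000, 0.867904) = 1.643257
  k2 = f(0.495000, 1.139041) = 2.206374
  w ← 0.867904 + 0.33·2.206374 = 1.596007
w(0.66) ≈ 1.5960

1.5960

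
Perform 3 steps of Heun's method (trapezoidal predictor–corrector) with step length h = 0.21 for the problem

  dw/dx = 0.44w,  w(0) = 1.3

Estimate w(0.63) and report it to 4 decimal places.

1.7146

Heun: k1 = f(x_n, w_n); k2 = f(x_n + h, w_n + h·k1); w_{n+1} = w_n + (h/2)·(k1 + k2).
x=0.000000, w=1.300000:
  k1 = f(0.000000, 1.300000) = 0.572000
  k2 = f(0.210000, 1.420120) = 0.624853
  w ← 1.300000 + (0.21/2)·(0.572000 + 0.624853) = 1.425670
x=0.210000, w=1.425670:
  k1 = f(0.210000, 1.425670) = 0.627295
  k2 = f(0.420000, 1.557401) = 0.685257
  w ← 1.425670 + (0.21/2)·(0.627295 + 0.685257) = 1.563487
x=0.420000, w=1.563487:
  k1 = f(0.420000, 1.563487) = 0.687934
  k2 = f(0.630000, 1.707954) = 0.751500
  w ← 1.563487 + (0.21/2)·(0.687934 + 0.751500) = 1.714628
w(0.63) ≈ 1.7146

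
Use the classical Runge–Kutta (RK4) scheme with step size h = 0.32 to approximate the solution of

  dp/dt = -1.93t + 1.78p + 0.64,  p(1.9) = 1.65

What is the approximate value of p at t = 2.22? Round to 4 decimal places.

1.4910

RK4: k1 = f(t_n, p_n); k2 = f(t_n + h/2, p_n + (h/2)·k1); k3 = f(t_n + h/2, p_n + (h/2)·k2); k4 = f(t_n + h, p_n + h·k3); p_{n+1} = p_n + (h/6)·(k1 + 2k2 + 2k3 + k4).
t=1.900000, p=1.650000:
  k1 = f(1.900000, 1.650000) = -0.090000
  k2 = f(2.060000, 1.635600) = -0.424432
  k3 = f(2.060000, 1.582091) = -0.519678
  k4 = f(2.220000, 1.483703) = -1.003609
  p ← 1.650000 + (0.32/6)·(k1 + 2k2 + 2k3 + k4) = 1.490969
p(2.22) ≈ 1.4910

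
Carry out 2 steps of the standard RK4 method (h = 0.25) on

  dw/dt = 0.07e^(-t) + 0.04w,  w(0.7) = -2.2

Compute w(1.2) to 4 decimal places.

RK4: k1 = f(t_n, w_n); k2 = f(t_n + h/2, w_n + (h/2)·k1); k3 = f(t_n + h/2, w_n + (h/2)·k2); k4 = f(t_n + h, w_n + h·k3); w_{n+1} = w_n + (h/6)·(k1 + 2k2 + 2k3 + k4).
t=0.700000, w=-2.200000:
  k1 = f(0.700000, -2.200000) = -0.053239
  k2 = f(0.825000, -2.206655) = -0.057590
  k3 = f(0.825000, -2.207199) = -0.057611
  k4 = f(0.950000, -2.214403) = -0.061504
  w ← -2.200000 + (0.25/6)·(k1 + 2k2 + 2k3 + k4) = -2.214381
t=0.950000, w=-2.214381:
  k1 = f(0.950000, -2.214381) = -0.061503
  k2 = f(1.075000, -2.222069) = -0.064992
  k3 = f(1.075000, -2.222505) = -0.065009
  k4 = f(1.200000, -2.230633) = -0.068142
  w ← -2.214381 + (0.25/6)·(k1 + 2k2 + 2k3 + k4) = -2.230616
w(1.2) ≈ -2.2306

-2.2306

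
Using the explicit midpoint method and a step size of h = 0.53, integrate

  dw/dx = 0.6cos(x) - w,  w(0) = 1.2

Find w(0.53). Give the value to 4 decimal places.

Midpoint: k1 = f(x_n, w_n); k2 = f(x_n + h/2, w_n + (h/2)·k1); w_{n+1} = w_n + h·k2.
x=0.000000, w=1.200000:
  k1 = f(0.000000, 1.200000) = -0.600000
  k2 = f(0.265000, 1.041000) = -0.461944
  w ← 1.200000 + 0.53·(-0.461944) = 0.955169
w(0.53) ≈ 0.9552

0.9552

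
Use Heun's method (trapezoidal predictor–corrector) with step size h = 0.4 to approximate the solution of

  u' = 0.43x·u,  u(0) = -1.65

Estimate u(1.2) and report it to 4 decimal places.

Heun: k1 = f(x_n, u_n); k2 = f(x_n + h, u_n + h·k1); u_{n+1} = u_n + (h/2)·(k1 + k2).
x=0.000000, u=-1.650000:
  k1 = f(0.000000, -1.650000) = 0.000000
  k2 = f(0.400000, -1.650000) = -0.283800
  u ← -1.650000 + (0.4/2)·(0.000000 + (-0.283800)) = -1.706760
x=0.400000, u=-1.706760:
  k1 = f(0.400000, -1.706760) = -0.293563
  k2 = f(0.800000, -1.824185) = -0.627520
  u ← -1.706760 + (0.4/2)·(-0.293563 + (-0.627520)) = -1.890976
x=0.800000, u=-1.890976:
  k1 = f(0.800000, -1.890976) = -0.650496
  k2 = f(1.200000, -2.151175) = -1.110006
  u ← -1.890976 + (0.4/2)·(-0.650496 + (-1.110006)) = -2.243077
u(1.2) ≈ -2.2431

-2.2431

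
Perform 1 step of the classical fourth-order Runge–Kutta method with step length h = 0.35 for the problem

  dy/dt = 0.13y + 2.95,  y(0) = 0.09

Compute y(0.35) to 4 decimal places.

RK4: k1 = f(t_n, y_n); k2 = f(t_n + h/2, y_n + (h/2)·k1); k3 = f(t_n + h/2, y_n + (h/2)·k2); k4 = f(t_n + h, y_n + h·k3); y_{n+1} = y_n + (h/6)·(k1 + 2k2 + 2k3 + k4).
t=0.000000, y=0.090000:
  k1 = f(0.000000, 0.090000) = 2.961700
  k2 = f(0.175000, 0.608297) = 3.029079
  k3 = f(0.175000, 0.620089) = 3.030612
  k4 = f(0.350000, 1.150714) = 3.099593
  y ← 0.090000 + (0.35/6)·(k1 + 2k2 + 2k3 + k4) = 1.150539
y(0.35) ≈ 1.1505

1.1505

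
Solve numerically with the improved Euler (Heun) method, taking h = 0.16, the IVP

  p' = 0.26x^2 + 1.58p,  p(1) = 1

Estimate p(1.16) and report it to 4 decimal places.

1.3388

Heun: k1 = f(x_n, p_n); k2 = f(x_n + h, p_n + h·k1); p_{n+1} = p_n + (h/2)·(k1 + k2).
x=1.000000, p=1.000000:
  k1 = f(1.000000, 1.000000) = 1.840000
  k2 = f(1.160000, 1.294400) = 2.395008
  p ← 1.000000 + (0.16/2)·(1.840000 + 2.395008) = 1.338801
p(1.16) ≈ 1.3388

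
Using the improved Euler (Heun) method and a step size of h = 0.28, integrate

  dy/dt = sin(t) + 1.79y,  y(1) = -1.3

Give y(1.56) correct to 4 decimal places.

-2.5932

Heun: k1 = f(t_n, y_n); k2 = f(t_n + h, y_n + h·k1); y_{n+1} = y_n + (h/2)·(k1 + k2).
t=1.000000, y=-1.300000:
  k1 = f(1.000000, -1.300000) = -1.485529
  k2 = f(1.280000, -1.715948) = -2.113531
  y ← -1.300000 + (0.28/2)·(-1.485529 + (-2.113531)) = -1.803868
t=1.280000, y=-1.803868:
  k1 = f(1.280000, -1.803868) = -2.270909
  k2 = f(1.560000, -2.439723) = -3.367162
  y ← -1.803868 + (0.28/2)·(-2.270909 + (-3.367162)) = -2.593198
y(1.56) ≈ -2.5932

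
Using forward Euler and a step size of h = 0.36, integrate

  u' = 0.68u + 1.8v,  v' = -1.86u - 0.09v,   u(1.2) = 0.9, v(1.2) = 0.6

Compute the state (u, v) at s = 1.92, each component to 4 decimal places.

Euler on (u,v): u_{n+1} = u_n + h·u', v_{n+1} = v_n + h·v'.
1.200000: (0.900000, 0.600000); f=(1.692000, -1.728000) → (1.509120, -0.022080)
1.560000: (1.509120, -0.022080); f=(0.986458, -2.804976) → (1.864245, -1.031871)
(u(1.92), v(1.92)) ≈ (1.8642, -1.0319)

1.8642, -1.0319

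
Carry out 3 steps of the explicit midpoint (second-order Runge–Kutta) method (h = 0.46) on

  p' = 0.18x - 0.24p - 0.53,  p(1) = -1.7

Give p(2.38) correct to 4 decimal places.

-1.4764

Midpoint: k1 = f(x_n, p_n); k2 = f(x_n + h/2, p_n + (h/2)·k1); p_{n+1} = p_n + h·k2.
x=1.000000, p=-1.700000:
  k1 = f(1.000000, -1.700000) = 0.058000
  k2 = f(1.230000, -1.686660) = 0.096198
  p ← -1.700000 + 0.46·0.096198 = -1.655749
x=1.460000, p=-1.655749:
  k1 = f(1.460000, -1.655749) = 0.130180
  k2 = f(1.690000, -1.625807) = 0.164394
  p ← -1.655749 + 0.46·0.164394 = -1.580128
x=1.920000, p=-1.580128:
  k1 = f(1.920000, -1.580128) = 0.194831
  k2 = f(2.150000, -1.535317) = 0.225476
  p ← -1.580128 + 0.46·0.225476 = -1.476409
p(2.38) ≈ -1.4764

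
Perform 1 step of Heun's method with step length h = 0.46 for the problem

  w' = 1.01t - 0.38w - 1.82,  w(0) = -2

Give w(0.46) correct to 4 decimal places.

-2.3381

Heun: k1 = f(t_n, w_n); k2 = f(t_n + h, w_n + h·k1); w_{n+1} = w_n + (h/2)·(k1 + k2).
t=0.000000, w=-2.000000:
  k1 = f(0.000000, -2.000000) = -1.060000
  k2 = f(0.460000, -2.487600) = -0.410112
  w ← -2.000000 + (0.46/2)·(-1.060000 + (-0.410112)) = -2.338126
w(0.46) ≈ -2.3381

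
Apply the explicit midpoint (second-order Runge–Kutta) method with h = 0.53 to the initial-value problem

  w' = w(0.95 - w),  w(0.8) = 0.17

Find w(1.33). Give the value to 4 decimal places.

0.2510

Midpoint: k1 = f(x_n, w_n); k2 = f(x_n + h/2, w_n + (h/2)·k1); w_{n+1} = w_n + h·k2.
x=0.800000, w=0.170000:
  k1 = f(0.800000, 0.170000) = 0.132600
  k2 = f(1.065000, 0.205139) = 0.152800
  w ← 0.170000 + 0.53·0.152800 = 0.250984
w(1.33) ≈ 0.2510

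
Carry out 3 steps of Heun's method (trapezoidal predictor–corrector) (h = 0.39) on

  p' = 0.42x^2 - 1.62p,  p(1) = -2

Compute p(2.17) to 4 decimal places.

Heun: k1 = f(x_n, p_n); k2 = f(x_n + h, p_n + h·k1); p_{n+1} = p_n + (h/2)·(k1 + k2).
x=1.000000, p=-2.000000:
  k1 = f(1.000000, -2.000000) = 3.660000
  k2 = f(1.390000, -0.572600) = 1.739094
  p ← -2.000000 + (0.39/2)·(3.660000 + 1.739094) = -0.947177
x=1.390000, p=-0.947177:
  k1 = f(1.390000, -0.947177) = 2.345908
  k2 = f(1.780000, -0.032272) = 1.383009
  p ← -0.947177 + (0.39/2)·(2.345908 + 1.383009) = -0.220038
x=1.780000, p=-0.220038:
  k1 = f(1.780000, -0.220038) = 1.687189
  k2 = f(2.170000, 0.437966) = 1.268233
  p ← -0.220038 + (0.39/2)·(1.687189 + 1.268233) = 0.356270
p(2.17) ≈ 0.3563

0.3563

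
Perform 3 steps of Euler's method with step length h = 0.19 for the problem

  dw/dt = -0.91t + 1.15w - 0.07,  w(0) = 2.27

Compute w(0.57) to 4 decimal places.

3.9518

Euler: w_{n+1} = w_n + h·f(t_n, w_n).
t=0.000000, w=2.270000: f=2.540500 → w ← 2.270000 + 0.19·2.540500 = 2.752695
t=0.190000, w=2.752695: f=2.922699 → w ← 2.752695 + 0.19·2.922699 = 3.308008
t=0.380000, w=3.308008: f=3.388409 → w ← 3.308008 + 0.19·3.388409 = 3.951806
w(0.57) ≈ 3.9518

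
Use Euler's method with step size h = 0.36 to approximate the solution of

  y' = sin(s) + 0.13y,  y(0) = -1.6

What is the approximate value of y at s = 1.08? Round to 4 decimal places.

-1.4652

Euler: y_{n+1} = y_n + h·f(s_n, y_n).
s=0.000000, y=-1.600000: f=-0.208000 → y ← -1.600000 + 0.36·(-0.208000) = -1.674880
s=0.360000, y=-1.674880: f=0.134540 → y ← -1.674880 + 0.36·0.134540 = -1.626446
s=0.720000, y=-1.626446: f=0.447947 → y ← -1.626446 + 0.36·0.447947 = -1.465185
y(1.08) ≈ -1.4652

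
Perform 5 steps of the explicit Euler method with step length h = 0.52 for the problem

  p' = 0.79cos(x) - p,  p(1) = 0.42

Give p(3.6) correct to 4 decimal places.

Euler: p_{n+1} = p_n + h·f(x_n, p_n).
x=1.000000, p=0.420000: f=0.006839 → p ← 0.420000 + 0.52·0.006839 = 0.423556
x=1.520000, p=0.423556: f=-0.383444 → p ← 0.423556 + 0.52·(-0.383444) = 0.224165
x=2.040000, p=0.224165: f=-0.581384 → p ← 0.224165 + 0.52·(-0.581384) = -0.078155
x=2.560000, p=-0.078155: f=-0.581960 → p ← -0.078155 + 0.52·(-0.581960) = -0.380774
x=3.080000, p=-0.380774: f=-0.407728 → p ← -0.380774 + 0.52·(-0.407728) = -0.592793
p(3.6) ≈ -0.5928

-0.5928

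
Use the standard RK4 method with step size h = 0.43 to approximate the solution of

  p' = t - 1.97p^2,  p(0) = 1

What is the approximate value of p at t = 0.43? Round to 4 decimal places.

RK4: k1 = f(t_n, p_n); k2 = f(t_n + h/2, p_n + (h/2)·k1); k3 = f(t_n + h/2, p_n + (h/2)·k2); k4 = f(t_n + h, p_n + h·k3); p_{n+1} = p_n + (h/6)·(k1 + 2k2 + 2k3 + k4).
t=0.000000, p=1.000000:
  k1 = f(0.000000, 1.000000) = -1.970000
  k2 = f(0.215000, 0.576450) = -0.439620
  k3 = f(0.215000, 0.905482) = -1.400197
  k4 = f(0.430000, 0.397915) = 0.118077
  p ← 1.000000 + (0.43/6)·(k1 + 2k2 + 2k3 + k4) = 0.603572
p(0.43) ≈ 0.6036

0.6036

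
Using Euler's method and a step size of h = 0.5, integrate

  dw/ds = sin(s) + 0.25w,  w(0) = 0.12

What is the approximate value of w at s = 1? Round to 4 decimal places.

0.3916

Euler: w_{n+1} = w_n + h·f(s_n, w_n).
s=0.000000, w=0.120000: f=0.030000 → w ← 0.120000 + 0.5·0.030000 = 0.135000
s=0.500000, w=0.135000: f=0.513176 → w ← 0.135000 + 0.5·0.513176 = 0.391588
w(1) ≈ 0.3916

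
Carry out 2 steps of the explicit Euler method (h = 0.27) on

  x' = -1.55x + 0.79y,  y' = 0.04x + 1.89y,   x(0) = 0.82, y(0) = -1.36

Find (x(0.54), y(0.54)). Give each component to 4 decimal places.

-0.3276, -3.0868

Euler on (x,y): x_{n+1} = x_n + h·x', y_{n+1} = y_n + h·y'.
0.000000: (0.820000, -1.360000); f=(-2.345400, -2.537600) → (0.186742, -2.045152)
0.270000: (0.186742, -2.045152); f=(-1.905120, -3.857868) → (-0.327640, -3.086776)
(x(0.54), y(0.54)) ≈ (-0.3276, -3.0868)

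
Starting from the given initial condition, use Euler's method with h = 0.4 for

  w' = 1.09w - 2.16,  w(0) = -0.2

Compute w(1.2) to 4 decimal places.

-4.4786

Euler: w_{n+1} = w_n + h·f(x_n, w_n).
x=0.000000, w=-0.200000: f=-2.378000 → w ← -0.200000 + 0.4·(-2.378000) = -1.151200
x=0.400000, w=-1.151200: f=-3.414808 → w ← -1.151200 + 0.4·(-3.414808) = -2.517123
x=0.800000, w=-2.517123: f=-4.903664 → w ← -2.517123 + 0.4·(-4.903664) = -4.478589
w(1.2) ≈ -4.4786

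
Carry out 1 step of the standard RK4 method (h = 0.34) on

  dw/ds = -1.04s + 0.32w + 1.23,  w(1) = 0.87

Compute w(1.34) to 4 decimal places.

0.9759

RK4: k1 = f(s_n, w_n); k2 = f(s_n + h/2, w_n + (h/2)·k1); k3 = f(s_n + h/2, w_n + (h/2)·k2); k4 = f(s_n + h, w_n + h·k3); w_{n+1} = w_n + (h/6)·(k1 + 2k2 + 2k3 + k4).
s=1.000000, w=0.870000:
  k1 = f(1.000000, 0.870000) = 0.468400
  k2 = f(1.170000, 0.949628) = 0.317081
  k3 = f(1.170000, 0.923904) = 0.308849
  k4 = f(1.340000, 0.975009) = 0.148403
  w ← 0.870000 + (0.34/6)·(k1 + 2k2 + 2k3 + k4) = 0.975891
w(1.34) ≈ 0.9759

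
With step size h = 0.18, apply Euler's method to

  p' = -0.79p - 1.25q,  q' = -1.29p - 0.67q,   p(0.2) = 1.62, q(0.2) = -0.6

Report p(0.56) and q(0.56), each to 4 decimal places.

1.5112, -1.1488

Euler on (p,q): p_{n+1} = p_n + h·p', q_{n+1} = q_n + h·q'.
0.200000: (1.620000, -0.600000); f=(-0.529800, -1.687800) → (1.524636, -0.903804)
0.380000: (1.524636, -0.903804); f=(-0.074707, -1.361232) → (1.511189, -1.148826)
(p(0.56), q(0.56)) ≈ (1.5112, -1.1488)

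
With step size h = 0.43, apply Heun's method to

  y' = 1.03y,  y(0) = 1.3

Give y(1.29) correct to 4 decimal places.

Heun: k1 = f(t_n, y_n); k2 = f(t_n + h, y_n + h·k1); y_{n+1} = y_n + (h/2)·(k1 + k2).
t=0.000000, y=1.300000:
  k1 = f(0.000000, 1.300000) = 1.339000
  k2 = f(0.430000, 1.875770) = 1.932043
  y ← 1.300000 + (0.43/2)·(1.339000 + 1.932043) = 2.003274
t=0.430000, y=2.003274:
  k1 = f(0.430000, 2.003274) = 2.063372
  k2 = f(0.860000, 2.890524) = 2.977240
  y ← 2.003274 + (0.43/2)·(2.063372 + 2.977240) = 3.087006
t=0.860000, y=3.087006:
  k1 = f(0.860000, 3.087006) = 3.179616
  k2 = f(1.290000, 4.454241) = 4.587868
  y ← 3.087006 + (0.43/2)·(3.179616 + 4.587868) = 4.757015
y(1.29) ≈ 4.7570

4.7570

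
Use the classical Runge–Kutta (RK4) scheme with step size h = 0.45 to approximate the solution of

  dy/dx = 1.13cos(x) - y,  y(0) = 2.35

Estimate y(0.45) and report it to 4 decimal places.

1.8928

RK4: k1 = f(x_n, y_n); k2 = f(x_n + h/2, y_n + (h/2)·k1); k3 = f(x_n + h/2, y_n + (h/2)·k2); k4 = f(x_n + h, y_n + h·k3); y_{n+1} = y_n + (h/6)·(k1 + 2k2 + 2k3 + k4).
x=0.000000, y=2.350000:
  k1 = f(0.000000, 2.350000) = -1.220000
  k2 = f(0.225000, 2.075500) = -0.973983
  k3 = f(0.225000, 2.130854) = -1.029337
  k4 = f(0.450000, 1.886799) = -0.869293
  y ← 2.350000 + (0.45/6)·(k1 + 2k2 + 2k3 + k4) = 1.892805
y(0.45) ≈ 1.8928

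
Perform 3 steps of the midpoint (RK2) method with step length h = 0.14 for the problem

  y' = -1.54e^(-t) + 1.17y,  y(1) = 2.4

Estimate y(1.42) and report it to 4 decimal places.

Midpoint: k1 = f(t_n, y_n); k2 = f(t_n + h/2, y_n + (h/2)·k1); y_{n+1} = y_n + h·k2.
t=1.000000, y=2.400000:
  k1 = f(1.000000, 2.400000) = 2.241466
  k2 = f(1.070000, 2.556903) = 2.463343
  y ← 2.400000 + 0.14·2.463343 = 2.744868
t=1.140000, y=2.744868:
  k1 = f(1.140000, 2.744868) = 2.718974
  k2 = f(1.210000, 2.935196) = 2.974956
  y ← 2.744868 + 0.14·2.974956 = 3.161362
t=1.280000, y=3.161362:
  k1 = f(1.280000, 3.161362) = 3.270616
  k2 = f(1.350000, 3.390305) = 3.567427
  y ← 3.161362 + 0.14·3.567427 = 3.660802
y(1.42) ≈ 3.6608

3.6608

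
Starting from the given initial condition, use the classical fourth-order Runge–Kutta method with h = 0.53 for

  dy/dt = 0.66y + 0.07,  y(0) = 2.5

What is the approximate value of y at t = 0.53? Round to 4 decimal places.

3.5913

RK4: k1 = f(t_n, y_n); k2 = f(t_n + h/2, y_n + (h/2)·k1); k3 = f(t_n + h/2, y_n + (h/2)·k2); k4 = f(t_n + h, y_n + h·k3); y_{n+1} = y_n + (h/6)·(k1 + 2k2 + 2k3 + k4).
t=0.000000, y=2.500000:
  k1 = f(0.000000, 2.500000) = 1.720000
  k2 = f(0.265000, 2.955800) = 2.020828
  k3 = f(0.265000, 3.035519) = 2.073443
  k4 = f(0.530000, 3.598925) = 2.445290
  y ← 2.500000 + (0.53/6)·(k1 + 2k2 + 2k3 + k4) = 3.591255
y(0.53) ≈ 3.5913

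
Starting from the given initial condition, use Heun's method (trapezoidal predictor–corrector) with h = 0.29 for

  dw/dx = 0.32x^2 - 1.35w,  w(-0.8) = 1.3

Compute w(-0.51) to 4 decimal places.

0.9208

Heun: k1 = f(x_n, w_n); k2 = f(x_n + h, w_n + h·k1); w_{n+1} = w_n + (h/2)·(k1 + k2).
x=-0.800000, w=1.300000:
  k1 = f(-0.800000, 1.300000) = -1.550200
  k2 = f(-0.510000, 0.850442) = -1.064865
  w ← 1.300000 + (0.29/2)·(-1.550200 + (-1.064865)) = 0.920816
w(-0.51) ≈ 0.9208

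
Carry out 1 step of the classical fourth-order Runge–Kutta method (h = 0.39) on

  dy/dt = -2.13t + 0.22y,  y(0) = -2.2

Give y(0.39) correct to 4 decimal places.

RK4: k1 = f(t_n, y_n); k2 = f(t_n + h/2, y_n + (h/2)·k1); k3 = f(t_n + h/2, y_n + (h/2)·k2); k4 = f(t_n + h, y_n + h·k3); y_{n+1} = y_n + (h/6)·(k1 + 2k2 + 2k3 + k4).
t=0.000000, y=-2.200000:
  k1 = f(0.000000, -2.200000) = -0.484000
  k2 = f(0.195000, -2.294380) = -0.920114
  k3 = f(0.195000, -2.379422) = -0.938823
  k4 = f(0.390000, -2.566141) = -1.395251
  y ← -2.200000 + (0.39/6)·(k1 + 2k2 + 2k3 + k4) = -2.563813
y(0.39) ≈ -2.5638

-2.5638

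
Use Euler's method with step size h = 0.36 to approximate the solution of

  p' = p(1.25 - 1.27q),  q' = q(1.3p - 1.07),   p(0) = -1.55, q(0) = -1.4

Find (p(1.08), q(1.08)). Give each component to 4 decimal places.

-6.7639, 0.2060

Euler on (p,q): p_{n+1} = p_n + h·p', q_{n+1} = q_n + h·q'.
0.000000: (-1.550000, -1.400000); f=(-4.693400, 4.319000) → (-3.239624, 0.154840)
0.360000: (-3.239624, 0.154840); f=(-3.412468, -0.817789) → (-4.468113, -0.139564)
0.720000: (-4.468113, -0.139564); f=(-6.377098, 0.959998) → (-6.763868, 0.206035)
(p(1.08), q(1.08)) ≈ (-6.7639, 0.2060)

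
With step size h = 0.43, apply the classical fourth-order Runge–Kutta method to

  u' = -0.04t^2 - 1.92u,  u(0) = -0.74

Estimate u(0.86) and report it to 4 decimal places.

RK4: k1 = f(t_n, u_n); k2 = f(t_n + h/2, u_n + (h/2)·k1); k3 = f(t_n + h/2, u_n + (h/2)·k2); k4 = f(t_n + h, u_n + h·k3); u_{n+1} = u_n + (h/6)·(k1 + 2k2 + 2k3 + k4).
t=0.000000, u=-0.740000:
  k1 = f(0.000000, -0.740000) = 1.420800
  k2 = f(0.215000, -0.434528) = 0.832445
  k3 = f(0.215000, -0.561024) = 1.075318
  k4 = f(0.430000, -0.277613) = 0.525622
  u ← -0.740000 + (0.43/6)·(k1 + 2k2 + 2k3 + k4) = -0.327060
t=0.430000, u=-0.327060:
  k1 = f(0.430000, -0.327060) = 0.620560
  k2 = f(0.645000, -0.193640) = 0.355148
  k3 = f(0.645000, -0.250704) = 0.464710
  k4 = f(0.860000, -0.127235) = 0.214707
  u ← -0.327060 + (0.43/6)·(k1 + 2k2 + 2k3 + k4) = -0.149687
u(0.86) ≈ -0.1497

-0.1497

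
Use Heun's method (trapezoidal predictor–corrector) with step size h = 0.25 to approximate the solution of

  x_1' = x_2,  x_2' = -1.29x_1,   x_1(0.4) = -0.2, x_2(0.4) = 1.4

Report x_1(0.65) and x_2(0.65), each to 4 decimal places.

Heun on (x_1,x_2): k1 = f(x_n, state_n); k2 = f(x_n + h, state_n + h·k1); state_{n+1} = state_n + (h/2)·(k1 + k2).
0.400000: (-0.200000, 1.400000)
  k1 = (1.400000, 0.258000)
  predictor → (0.150000, 1.464500)
  k2 = (1.464500, -0.193500)
  → (0.158062, 1.408062)
(x_1(0.65), x_2(0.65)) ≈ (0.1581, 1.4081)

0.1581, 1.4081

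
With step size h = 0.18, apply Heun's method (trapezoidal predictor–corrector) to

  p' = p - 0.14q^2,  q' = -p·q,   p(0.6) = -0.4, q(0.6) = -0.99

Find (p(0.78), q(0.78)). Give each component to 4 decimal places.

Heun on (p,q): k1 = f(t_n, state_n); k2 = f(t_n + h, state_n + h·k1); state_{n+1} = state_n + (h/2)·(k1 + k2).
0.600000: (-0.400000, -0.990000)
  k1 = (-0.537214, -0.396000)
  predictor → (-0.496699, -1.061280)
  k2 = (-0.654383, -0.527136)
  → (-0.507244, -1.073082)
(p(0.78), q(0.78)) ≈ (-0.5072, -1.0731)

-0.5072, -1.0731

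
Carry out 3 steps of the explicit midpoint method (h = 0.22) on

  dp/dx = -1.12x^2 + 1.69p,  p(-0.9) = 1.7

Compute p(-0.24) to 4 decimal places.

4.5038

Midpoint: k1 = f(x_n, p_n); k2 = f(x_n + h/2, p_n + (h/2)·k1); p_{n+1} = p_n + h·k2.
x=-0.900000, p=1.700000:
  k1 = f(-0.900000, 1.700000) = 1.965800
  k2 = f(-0.790000, 1.916238) = 2.539450
  p ← 1.700000 + 0.22·2.539450 = 2.258679
x=-0.680000, p=2.258679:
  k1 = f(-0.680000, 2.258679) = 3.299280
  k2 = f(-0.570000, 2.621600) = 4.066616
  p ← 2.258679 + 0.22·4.066616 = 3.153334
x=-0.460000, p=3.153334:
  k1 = f(-0.460000, 3.153334) = 5.092143
  k2 = f(-0.350000, 3.713470) = 6.138565
  p ← 3.153334 + 0.22·6.138565 = 4.503819
p(-0.24) ≈ 4.5038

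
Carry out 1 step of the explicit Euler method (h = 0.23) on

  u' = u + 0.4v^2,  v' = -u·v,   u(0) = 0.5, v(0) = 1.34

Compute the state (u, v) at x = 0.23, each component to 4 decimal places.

0.7802, 1.1859

Euler on (u,v): u_{n+1} = u_n + h·u', v_{n+1} = v_n + h·v'.
0.000000: (0.500000, 1.340000); f=(1.218240, -0.670000) → (0.780195, 1.185900)
(u(0.23), v(0.23)) ≈ (0.7802, 1.1859)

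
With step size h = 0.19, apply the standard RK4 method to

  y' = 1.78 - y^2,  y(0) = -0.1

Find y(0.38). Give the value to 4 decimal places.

0.5428

RK4: k1 = f(t_n, y_n); k2 = f(t_n + h/2, y_n + (h/2)·k1); k3 = f(t_n + h/2, y_n + (h/2)·k2); k4 = f(t_n + h, y_n + h·k3); y_{n+1} = y_n + (h/6)·(k1 + 2k2 + 2k3 + k4).
t=0.000000, y=-0.100000:
  k1 = f(0.000000, -0.100000) = 1.770000
  k2 = f(0.095000, 0.068150) = 1.775356
  k3 = f(0.095000, 0.068659) = 1.775286
  k4 = f(0.190000, 0.237304) = 1.723687
  y ← -0.100000 + (0.19/6)·(k1 + 2k2 + 2k3 + k4) = 0.235507
t=0.190000, y=0.235507:
  k1 = f(0.190000, 0.235507) = 1.724536
  k2 = f(0.285000, 0.399338) = 1.620529
  k3 = f(0.285000, 0.389458) = 1.628323
  k4 = f(0.380000, 0.544889) = 1.483096
  y ← 0.235507 + (0.19/6)·(k1 + 2k2 + 2k3 + k4) = 0.542843
y(0.38) ≈ 0.5428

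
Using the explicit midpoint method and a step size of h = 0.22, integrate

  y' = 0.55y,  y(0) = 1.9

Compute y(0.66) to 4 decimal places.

2.7293

Midpoint: k1 = f(x_n, y_n); k2 = f(x_n + h/2, y_n + (h/2)·k1); y_{n+1} = y_n + h·k2.
x=0.000000, y=1.900000:
  k1 = f(0.000000, 1.900000) = 1.045000
  k2 = f(0.110000, 2.014950) = 1.108222
  y ← 1.900000 + 0.22·1.108222 = 2.143809
x=0.220000, y=2.143809:
  k1 = f(0.220000, 2.143809) = 1.179095
  k2 = f(0.330000, 2.273509) = 1.250430
  y ← 2.143809 + 0.22·1.250430 = 2.418904
x=0.440000, y=2.418904:
  k1 = f(0.440000, 2.418904) = 1.330397
  k2 = f(0.550000, 2.565247) = 1.410886
  y ← 2.418904 + 0.22·1.410886 = 2.729299
y(0.66) ≈ 2.7293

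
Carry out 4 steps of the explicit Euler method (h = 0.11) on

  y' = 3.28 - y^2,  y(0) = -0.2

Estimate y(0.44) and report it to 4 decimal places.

Euler: y_{n+1} = y_n + h·f(s_n, y_n).
s=0.000000, y=-0.200000: f=3.240000 → y ← -0.200000 + 0.11·3.240000 = 0.156400
s=0.110000, y=0.156400: f=3.255539 → y ← 0.156400 + 0.11·3.255539 = 0.514509
s=0.220000, y=0.514509: f=3.015280 → y ← 0.514509 + 0.11·3.015280 = 0.846190
s=0.330000, y=0.846190: f=2.563962 → y ← 0.846190 + 0.11·2.563962 = 1.128226
y(0.44) ≈ 1.1282

1.1282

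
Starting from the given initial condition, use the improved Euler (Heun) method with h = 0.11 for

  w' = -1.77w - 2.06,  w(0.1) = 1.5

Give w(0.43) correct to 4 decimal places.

Heun: k1 = f(x_n, w_n); k2 = f(x_n + h, w_n + h·k1); w_{n+1} = w_n + (h/2)·(k1 + k2).
x=0.100000, w=1.500000:
  k1 = f(0.100000, 1.500000) = -4.715000
  k2 = f(0.210000, 0.981350) = -3.796990
  w ← 1.500000 + (0.11/2)·(-4.715000 + (-3.796990)) = 1.031841
x=0.210000, w=1.031841:
  k1 = f(0.210000, 1.031841) = -3.886358
  k2 = f(0.320000, 0.604341) = -3.129684
  w ← 1.031841 + (0.11/2)·(-3.886358 + (-3.129684)) = 0.645958
x=0.320000, w=0.645958:
  k1 = f(0.320000, 0.645958) = -3.203346
  k2 = f(0.430000, 0.293590) = -2.579655
  w ← 0.645958 + (0.11/2)·(-3.203346 + (-2.579655)) = 0.327893
w(0.43) ≈ 0.3279

0.3279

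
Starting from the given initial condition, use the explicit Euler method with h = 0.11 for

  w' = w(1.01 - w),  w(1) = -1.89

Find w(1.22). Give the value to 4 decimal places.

Euler: w_{n+1} = w_n + h·f(t_n, w_n).
t=1.000000, w=-1.890000: f=-5.481000 → w ← -1.890000 + 0.11·(-5.481000) = -2.492910
t=1.110000, w=-2.492910: f=-8.732439 → w ← -2.492910 + 0.11·(-8.732439) = -3.453478
w(1.22) ≈ -3.4535

-3.4535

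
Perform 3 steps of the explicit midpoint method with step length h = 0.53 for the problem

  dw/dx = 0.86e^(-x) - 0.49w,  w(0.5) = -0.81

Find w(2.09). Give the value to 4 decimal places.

Midpoint: k1 = f(x_n, w_n); k2 = f(x_n + h/2, w_n + (h/2)·k1); w_{n+1} = w_n + h·k2.
x=0.500000, w=-0.810000:
  k1 = f(0.500000, -0.810000) = 0.918516
  k2 = f(0.765000, -0.566593) = 0.677818
  w ← -0.810000 + 0.53·0.677818 = -0.450757
x=1.030000, w=-0.450757:
  k1 = f(1.030000, -0.450757) = 0.527897
  k2 = f(1.295000, -0.310864) = 0.387875
  w ← -0.450757 + 0.53·0.387875 = -0.245183
x=1.560000, w=-0.245183:
  k1 = f(1.560000, -0.245183) = 0.300856
  k2 = f(1.825000, -0.165456) = 0.219720
  w ← -0.245183 + 0.53·0.219720 = -0.128731
w(2.09) ≈ -0.1287

-0.1287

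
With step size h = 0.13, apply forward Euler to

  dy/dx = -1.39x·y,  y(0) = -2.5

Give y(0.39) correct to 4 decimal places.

Euler: y_{n+1} = y_n + h·f(x_n, y_n).
x=0.000000, y=-2.500000: f=0.000000 → y ← -2.500000 + 0.13·0.000000 = -2.500000
x=0.130000, y=-2.500000: f=0.451750 → y ← -2.500000 + 0.13·0.451750 = -2.441273
x=0.260000, y=-2.441273: f=0.882276 → y ← -2.441273 + 0.13·0.882276 = -2.326577
y(0.39) ≈ -2.3266

-2.3266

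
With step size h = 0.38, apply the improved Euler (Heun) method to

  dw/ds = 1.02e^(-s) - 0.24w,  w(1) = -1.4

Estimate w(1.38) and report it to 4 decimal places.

Heun: k1 = f(s_n, w_n); k2 = f(s_n + h, w_n + h·k1); w_{n+1} = w_n + (h/2)·(k1 + k2).
s=1.000000, w=-1.400000:
  k1 = f(1.000000, -1.400000) = 0.711237
  k2 = f(1.380000, -1.129730) = 0.527745
  w ← -1.400000 + (0.38/2)·(0.711237 + 0.527745) = -1.164593
w(1.38) ≈ -1.1646

-1.1646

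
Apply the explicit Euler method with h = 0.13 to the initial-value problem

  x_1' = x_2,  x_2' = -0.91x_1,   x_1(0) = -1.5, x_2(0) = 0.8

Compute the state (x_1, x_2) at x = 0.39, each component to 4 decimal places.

Euler on (x_1,x_2): x_1_{n+1} = x_1_n + h·x_1', x_2_{n+1} = x_2_n + h·x_2'.
0.000000: (-1.500000, 0.800000); f=(0.800000, 1.365000) → (-1.396000, 0.977450)
0.130000: (-1.396000, 0.977450); f=(0.977450, 1.270360) → (-1.268931, 1.142597)
0.260000: (-1.268931, 1.142597); f=(1.142597, 1.154728) → (-1.120394, 1.292711)
(x_1(0.39), x_2(0.39)) ≈ (-1.1204, 1.2927)

-1.1204, 1.2927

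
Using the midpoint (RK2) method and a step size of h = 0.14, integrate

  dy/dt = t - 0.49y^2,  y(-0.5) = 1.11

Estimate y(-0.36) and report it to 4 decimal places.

Midpoint: k1 = f(t_n, y_n); k2 = f(t_n + h/2, y_n + (h/2)·k1); y_{n+1} = y_n + h·k2.
t=-0.500000, y=1.110000:
  k1 = f(-0.500000, 1.110000) = -1.103729
  k2 = f(-0.430000, 1.032739) = -0.952609
  y ← 1.110000 + 0.14·(-0.952609) = 0.976635
y(-0.36) ≈ 0.9766

0.9766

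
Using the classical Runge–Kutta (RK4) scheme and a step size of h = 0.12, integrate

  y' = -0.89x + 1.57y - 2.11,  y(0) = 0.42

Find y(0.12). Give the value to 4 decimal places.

0.2216

RK4: k1 = f(x_n, y_n); k2 = f(x_n + h/2, y_n + (h/2)·k1); k3 = f(x_n + h/2, y_n + (h/2)·k2); k4 = f(x_n + h, y_n + h·k3); y_{n+1} = y_n + (h/6)·(k1 + 2k2 + 2k3 + k4).
x=0.000000, y=0.420000:
  k1 = f(0.000000, 0.420000) = -1.450600
  k2 = f(0.060000, 0.332964) = -1.640647
  k3 = f(0.060000, 0.321561) = -1.658549
  k4 = f(0.120000, 0.220974) = -1.869871
  y ← 0.420000 + (0.12/6)·(k1 + 2k2 + 2k3 + k4) = 0.221623
y(0.12) ≈ 0.2216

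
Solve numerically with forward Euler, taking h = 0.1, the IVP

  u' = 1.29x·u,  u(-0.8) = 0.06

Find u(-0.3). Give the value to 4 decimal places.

Euler: u_{n+1} = u_n + h·f(x_n, u_n).
x=-0.800000, u=0.060000: f=-0.061920 → u ← 0.060000 + 0.1·(-0.061920) = 0.053808
x=-0.700000, u=0.053808: f=-0.048589 → u ← 0.053808 + 0.1·(-0.048589) = 0.048949
x=-0.600000, u=0.048949: f=-0.037887 → u ← 0.048949 + 0.1·(-0.037887) = 0.045160
x=-0.500000, u=0.045160: f=-0.029129 → u ← 0.045160 + 0.1·(-0.029129) = 0.042248
x=-0.400000, u=0.042248: f=-0.021800 → u ← 0.042248 + 0.1·(-0.021800) = 0.040068
u(-0.3) ≈ 0.0401

0.0401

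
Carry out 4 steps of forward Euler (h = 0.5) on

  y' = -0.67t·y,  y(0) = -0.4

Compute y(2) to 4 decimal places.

Euler: y_{n+1} = y_n + h·f(t_n, y_n).
t=0.000000, y=-0.400000: f=0.000000 → y ← -0.400000 + 0.5·0.000000 = -0.400000
t=0.500000, y=-0.400000: f=0.134000 → y ← -0.400000 + 0.5·0.134000 = -0.333000
t=1.000000, y=-0.333000: f=0.223110 → y ← -0.333000 + 0.5·0.223110 = -0.221445
t=1.500000, y=-0.221445: f=0.222552 → y ← -0.221445 + 0.5·0.222552 = -0.110169
y(2) ≈ -0.1102

-0.1102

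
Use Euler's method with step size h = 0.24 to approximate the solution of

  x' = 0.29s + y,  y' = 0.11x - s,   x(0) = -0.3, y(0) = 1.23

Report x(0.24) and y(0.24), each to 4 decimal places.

Euler on (x,y): x_{n+1} = x_n + h·x', y_{n+1} = y_n + h·y'.
0.000000: (-0.300000, 1.230000); f=(1.230000, -0.033000) → (-0.004800, 1.222080)
(x(0.24), y(0.24)) ≈ (-0.0048, 1.2221)

-0.0048, 1.2221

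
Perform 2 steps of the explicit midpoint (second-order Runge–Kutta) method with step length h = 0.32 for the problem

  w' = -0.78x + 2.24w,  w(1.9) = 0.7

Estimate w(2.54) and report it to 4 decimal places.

0.5839

Midpoint: k1 = f(x_n, w_n); k2 = f(x_n + h/2, w_n + (h/2)·k1); w_{n+1} = w_n + h·k2.
x=1.900000, w=0.700000:
  k1 = f(1.900000, 0.700000) = 0.086000
  k2 = f(2.060000, 0.713760) = -0.007978
  w ← 0.700000 + 0.32·(-0.007978) = 0.697447
x=2.220000, w=0.697447:
  k1 = f(2.220000, 0.697447) = -0.169318
  k2 = f(2.380000, 0.670356) = -0.354802
  w ← 0.697447 + 0.32·(-0.354802) = 0.583911
w(2.54) ≈ 0.5839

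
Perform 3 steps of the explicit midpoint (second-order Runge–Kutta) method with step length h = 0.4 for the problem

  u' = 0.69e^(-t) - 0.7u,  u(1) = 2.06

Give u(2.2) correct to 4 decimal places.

1.0072

Midpoint: k1 = f(t_n, u_n); k2 = f(t_n + h/2, u_n + (h/2)·k1); u_{n+1} = u_n + h·k2.
t=1.000000, u=2.060000:
  k1 = f(1.000000, 2.060000) = -1.188163
  k2 = f(1.200000, 1.822367) = -1.067833
  u ← 2.060000 + 0.4·(-1.067833) = 1.632867
t=1.400000, u=1.632867:
  k1 = f(1.400000, 1.632867) = -0.972855
  k2 = f(1.600000, 1.438296) = -0.867498
  u ← 1.632867 + 0.4·(-0.867498) = 1.285867
t=1.800000, u=1.285867:
  k1 = f(1.800000, 1.285867) = -0.786051
  k2 = f(2.000000, 1.128657) = -0.696679
  u ← 1.285867 + 0.4·(-0.696679) = 1.007196
u(2.2) ≈ 1.0072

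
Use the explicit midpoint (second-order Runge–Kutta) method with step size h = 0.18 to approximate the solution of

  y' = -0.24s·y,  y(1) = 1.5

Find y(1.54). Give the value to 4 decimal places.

1.2720

Midpoint: k1 = f(s_n, y_n); k2 = f(s_n + h/2, y_n + (h/2)·k1); y_{n+1} = y_n + h·k2.
s=1.000000, y=1.500000:
  k1 = f(1.000000, 1.500000) = -0.360000
  k2 = f(1.090000, 1.467600) = -0.383924
  y ← 1.500000 + 0.18·(-0.383924) = 1.430894
s=1.180000, y=1.430894:
  k1 = f(1.180000, 1.430894) = -0.405229
  k2 = f(1.270000, 1.394423) = -0.425020
  y ← 1.430894 + 0.18·(-0.425020) = 1.354390
s=1.360000, y=1.354390:
  k1 = f(1.360000, 1.354390) = -0.442073
  k2 = f(1.450000, 1.314603) = -0.457482
  y ← 1.354390 + 0.18·(-0.457482) = 1.272043
y(1.54) ≈ 1.2720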